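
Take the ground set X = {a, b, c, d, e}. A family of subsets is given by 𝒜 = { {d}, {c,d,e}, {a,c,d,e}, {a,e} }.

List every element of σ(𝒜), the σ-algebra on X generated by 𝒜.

Answer: σ(𝒜) = { {}, {a}, {b}, {c}, {d}, {e}, {a,b}, {a,c}, {a,d}, {a,e}, {b,c}, {b,d}, {b,e}, {c,d}, {c,e}, {d,e}, {a,b,c}, {a,b,d}, {a,b,e}, {a,c,d}, {a,c,e}, {a,d,e}, {b,c,d}, {b,c,e}, {b,d,e}, {c,d,e}, {a,b,c,d}, {a,b,c,e}, {a,b,d,e}, {a,c,d,e}, {b,c,d,e}, X }

Check:
Begin from { {}, {d}, {a,e}, {c,d,e}, {a,c,d,e}, X } (that is, 𝒜 plus ∅ and X).
Pass 1 adds 5:
  {b}  = complement {a,c,d,e}
  {a,b}  = complement {c,d,e}
  {a,d,e}  = {a,e} ∪ {d}
  {b,c,d}  = complement {a,e}
  {a,b,c,e}  = complement {d}
  |family| = 11
Pass 2 (7 new):
  {b,c}  = complement {a,d,e}
  {b,d}  = {b} ∪ {d}
  {a,b,d}  = {a,b} ∪ {d}
  {a,b,e}  = {a,b} ∪ {a,e}
  {a,b,c,d}  = {b,c,d} ∪ {a,b}
  {a,b,d,e}  = {a,d,e} ∪ {a,b}
  {b,c,d,e}  = {c,d,e} ∪ {b,c,d}
  |family| = 18
Pass 3: 7 new —
  {a}  = complement {b,c,d,e}
  {c}  = complement {a,b,d,e}
  {e}  = complement {a,b,c,d}
  {c,d}  = complement {a,b,e}
  {c,e}  = complement {a,b,d}
  {a,b,c}  = {b,c} ∪ {a,b}
  {a,c,e}  = complement {b,d}
  |family| = 25
Pass 4: +7 →
  {a,c}  = {c} ∪ {a}
  {a,d}  = {d} ∪ {a}
  {b,e}  = {b} ∪ {e}
  {d,e}  = complement {a,b,c}
  {a,c,d}  = {c,d} ∪ {a}
  {b,c,e}  = {b} ∪ {c,e}
  {b,d,e}  = {e} ∪ {b,d}
  |family| = 32
Pass 5: no new sets; the family is a σ-algebra.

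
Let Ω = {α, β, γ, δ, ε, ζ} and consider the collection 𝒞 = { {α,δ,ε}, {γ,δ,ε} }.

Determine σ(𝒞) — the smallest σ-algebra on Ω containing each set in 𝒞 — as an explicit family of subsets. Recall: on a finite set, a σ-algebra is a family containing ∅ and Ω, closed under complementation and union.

Seed the family with 𝒞 together with ∅ and Ω: { {}, {α,δ,ε}, {γ,δ,ε}, Ω }.
Round 1. New:
  {α,β,ζ}  = complement {γ,δ,ε}
  {β,γ,ζ}  = complement {α,δ,ε}
  {α,γ,δ,ε}  = {γ,δ,ε} ∪ {α,δ,ε}
  |family| = 7
Round 2. New:
  {β,ζ}  = complement {α,γ,δ,ε}
  {α,β,γ,ζ}  = {β,γ,ζ} ∪ {α,β,ζ}
  {α,β,δ,ε,ζ}  = {α,δ,ε} ∪ {α,β,ζ}
  {β,γ,δ,ε,ζ}  = {γ,δ,ε} ∪ {β,γ,ζ}
  |family| = 11
Round 3: +3 →
  {α}  = complement {β,γ,δ,ε,ζ}
  {γ}  = complement {α,β,δ,ε,ζ}
  {δ,ε}  = complement {α,β,γ,ζ}
  |family| = 14
Round 4 (2 new):
  {α,γ}  = {γ} ∪ {α}
  {β,δ,ε,ζ}  = {δ,ε} ∪ {β,ζ}
  |family| = 16
Round 5: no new sets; the family is a σ-algebra.

|σ(𝒞)| = 16.  σ(𝒞) = { {}, {α}, {γ}, {α,γ}, {β,ζ}, {δ,ε}, {α,β,ζ}, {α,δ,ε}, {β,γ,ζ}, {γ,δ,ε}, {α,β,γ,ζ}, {α,γ,δ,ε}, {β,δ,ε,ζ}, {α,β,δ,ε,ζ}, {β,γ,δ,ε,ζ}, Ω }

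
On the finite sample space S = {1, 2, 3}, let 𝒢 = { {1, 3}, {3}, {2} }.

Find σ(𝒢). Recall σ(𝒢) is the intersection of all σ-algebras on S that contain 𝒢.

σ(𝒢) (8 sets): { {}, {1}, {2}, {3}, {1, 2}, {1, 3}, {2, 3}, S }

Trace:
Initial family (5 sets): { {}, {2}, {3}, {1, 3}, S }.
Step 1: 2 new —
  {1, 2}  = {3}ᶜ
  {2, 3}  = {3} ∪ {2}
Step 2 adds 1:
  {1}  = {2, 3}ᶜ
Step 3: no new sets; the family is a σ-algebra.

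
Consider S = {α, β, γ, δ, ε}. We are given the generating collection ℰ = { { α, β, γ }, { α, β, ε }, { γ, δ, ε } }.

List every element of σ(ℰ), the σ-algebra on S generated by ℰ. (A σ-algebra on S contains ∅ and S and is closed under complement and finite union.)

Seed the family with ℰ together with ∅ and S: { ∅, { α, β, γ }, { α, β, ε }, { γ, δ, ε }, S }.
Step 1 adds 4:
  { α, β }  = complement { γ, δ, ε }
  { γ, δ }  = complement { α, β, ε }
  { δ, ε }  = complement { α, β, γ }
  { α, β, γ, ε }  = { α, β, ε } ∪ { α, β, γ }
Step 2: +3 →
  { δ }  = complement { α, β, γ, ε }
  { α, β, γ, δ }  = { γ, δ } ∪ { α, β, γ }
  { α, β, δ, ε }  = { α, β } ∪ { δ, ε }
Step 3 adds 3:
  { γ }  = complement { α, β, δ, ε }
  { ε }  = complement { α, β, γ, δ }
  { α, β, δ }  = { α, β } ∪ { δ }
Step 4. New:
  { γ, ε }  = complement { α, β, δ }
Step 5: stable.

Hence σ(ℰ) has 16 members: { ∅, { γ }, { δ }, { ε }, { α, β }, { γ, δ }, { γ, ε }, { δ, ε }, { α, β, γ }, { α, β, δ }, { α, β, ε }, { γ, δ, ε }, { α, β, γ, δ }, { α, β, γ, ε }, { α, β, δ, ε }, S }.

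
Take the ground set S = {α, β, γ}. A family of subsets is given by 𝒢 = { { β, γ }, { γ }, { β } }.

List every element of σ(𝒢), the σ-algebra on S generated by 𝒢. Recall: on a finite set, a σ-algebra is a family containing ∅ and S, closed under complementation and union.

Seed the family with 𝒢 together with ∅ and S: { ∅, { β }, { γ }, { β, γ }, S }.
Iteration 1. New:
  { α }  = ᶜ of { β, γ }
  { α, β }  = ᶜ of { γ }
  { α, γ }  = ᶜ of { β }
Iteration 2: closed — nothing new.

σ(𝒢) = { ∅, { α }, { β }, { γ }, { α, β }, { α, γ }, { β, γ }, S }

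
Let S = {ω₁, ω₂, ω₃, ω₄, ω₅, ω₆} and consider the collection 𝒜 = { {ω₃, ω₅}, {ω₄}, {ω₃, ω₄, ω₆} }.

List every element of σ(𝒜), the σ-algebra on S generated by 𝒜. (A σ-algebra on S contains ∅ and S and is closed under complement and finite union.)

Begin from { {}, {ω₄}, {ω₃, ω₅}, {ω₃, ω₄, ω₆}, S } (that is, 𝒜 plus ∅ and S).
Iteration 1. New:
  {ω₁, ω₂, ω₅}  = S∖{ω₃, ω₄, ω₆}
  {ω₃, ω₄, ω₅}  = {ω₄} ∪ {ω₃, ω₅}
  {ω₁, ω₂, ω₄, ω₆}  = S∖{ω₃, ω₅}
  {ω₃, ω₄, ω₅, ω₆}  = {ω₃, ω₅} ∪ {ω₃, ω₄, ω₆}
  {ω₁, ω₂, ω₃, ω₅, ω₆}  = S∖{ω₄}
  |family| = 10
Iteration 2 adds 7:
  {ω₁, ω₂}  = S∖{ω₃, ω₄, ω₅, ω₆}
  {ω₁, ω₂, ω₆}  = S∖{ω₃, ω₄, ω₅}
  {ω₁, ω₂, ω₃, ω₅}  = {ω₁, ω₂, ω₅} ∪ {ω₃, ω₅}
  {ω₁, ω₂, ω₄, ω₅}  = {ω₁, ω₂, ω₅} ∪ {ω₄}
  {ω₁, ω₂, ω₃, ω₄, ω₅}  = {ω₃, ω₄, ω₅} ∪ {ω₁, ω₂, ω₅}
  {ω₁, ω₂, ω₃, ω₄, ω₆}  = {ω₁, ω₂, ω₄, ω₆} ∪ {ω₃, ω₄, ω₆}
  {ω₁, ω₂, ω₄, ω₅, ω₆}  = {ω₁, ω₂, ω₄, ω₆} ∪ {ω₁, ω₂, ω₅}
  |family| = 17
Iteration 3 (7 new):
  {ω₃}  = S∖{ω₁, ω₂, ω₄, ω₅, ω₆}
  {ω₅}  = S∖{ω₁, ω₂, ω₃, ω₄, ω₆}
  {ω₆}  = S∖{ω₁, ω₂, ω₃, ω₄, ω₅}
  {ω₃, ω₆}  = S∖{ω₁, ω₂, ω₄, ω₅}
  {ω₄, ω₆}  = S∖{ω₁, ω₂, ω₃, ω₅}
  {ω₁, ω₂, ω₄}  = {ω₁, ω₂} ∪ {ω₄}
  {ω₁, ω₂, ω₅, ω₆}  = {ω₁, ω₂, ω₅} ∪ {ω₁, ω₂, ω₆}
  |family| = 24
Iteration 4: +8 →
  {ω₃, ω₄}  = S∖{ω₁, ω₂, ω₅, ω₆}
  {ω₄, ω₅}  = {ω₅} ∪ {ω₄}
  {ω₅, ω₆}  = {ω₆} ∪ {ω₅}
  {ω₁, ω₂, ω₃}  = {ω₁, ω₂} ∪ {ω₃}
  {ω₃, ω₅, ω₆}  = S∖{ω₁, ω₂, ω₄}
  {ω₄, ω₅, ω₆}  = {ω₅} ∪ {ω₄, ω₆}
  {ω₁, ω₂, ω₃, ω₄}  = {ω₁, ω₂, ω₄} ∪ {ω₃}
  {ω₁, ω₂, ω₃, ω₆}  = {ω₁, ω₂} ∪ {ω₃, ω₆}
  |family| = 32
Iteration 5: closed — nothing new.

Hence σ(𝒜) has 32 members: { {}, {ω₃}, {ω₄}, {ω₅}, {ω₆}, {ω₁, ω₂}, {ω₃, ω₄}, {ω₃, ω₅}, {ω₃, ω₆}, {ω₄, ω₅}, {ω₄, ω₆}, {ω₅, ω₆}, {ω₁, ω₂, ω₃}, {ω₁, ω₂, ω₄}, {ω₁, ω₂, ω₅}, {ω₁, ω₂, ω₆}, {ω₃, ω₄, ω₅}, {ω₃, ω₄, ω₆}, {ω₃, ω₅, ω₆}, {ω₄, ω₅, ω₆}, {ω₁, ω₂, ω₃, ω₄}, {ω₁, ω₂, ω₃, ω₅}, {ω₁, ω₂, ω₃, ω₆}, {ω₁, ω₂, ω₄, ω₅}, {ω₁, ω₂, ω₄, ω₆}, {ω₁, ω₂, ω₅, ω₆}, {ω₃, ω₄, ω₅, ω₆}, {ω₁, ω₂, ω₃, ω₄, ω₅}, {ω₁, ω₂, ω₃, ω₄, ω₆}, {ω₁, ω₂, ω₃, ω₅, ω₆}, {ω₁, ω₂, ω₄, ω₅, ω₆}, S }.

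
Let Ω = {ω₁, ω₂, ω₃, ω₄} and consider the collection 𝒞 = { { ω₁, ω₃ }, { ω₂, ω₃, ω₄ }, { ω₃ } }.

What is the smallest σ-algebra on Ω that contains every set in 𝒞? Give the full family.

σ(𝒞) = { {}, { ω₁ }, { ω₃ }, { ω₁, ω₃ }, { ω₂, ω₄ }, { ω₁, ω₂, ω₄ }, { ω₂, ω₃, ω₄ }, Ω }

Check:
Initial family (5 sets): { {}, { ω₃ }, { ω₁, ω₃ }, { ω₂, ω₃, ω₄ }, Ω }.
Step 1 (3 new):
  { ω₁ }  = complement { ω₂, ω₃, ω₄ }
  { ω₂, ω₄ }  = complement { ω₁, ω₃ }
  { ω₁, ω₂, ω₄ }  = complement { ω₃ }
  — 8 sets.
Step 2: no new sets; the family is a σ-algebra.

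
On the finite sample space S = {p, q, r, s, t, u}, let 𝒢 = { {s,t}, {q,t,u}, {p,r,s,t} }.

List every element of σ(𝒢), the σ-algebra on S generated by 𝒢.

|σ(𝒢)| = 16.  σ(𝒢) = { {}, {s}, {t}, {p,r}, {q,u}, {s,t}, {p,r,s}, {p,r,t}, {q,s,u}, {q,t,u}, {p,q,r,u}, {p,r,s,t}, {q,s,t,u}, {p,q,r,s,u}, {p,q,r,t,u}, S }

Derivation:
Initial family (5 sets): { {}, {s,t}, {q,t,u}, {p,r,s,t}, S }.
Pass 1 (4 new):
  {q,u}  = ᶜ of {p,r,s,t}
  {p,r,s}  = ᶜ of {q,t,u}
  {p,q,r,u}  = ᶜ of {s,t}
  {q,s,t,u}  = {s,t} ∪ {q,t,u}
  [9 total]
Pass 2: +3 →
  {p,r}  = ᶜ of {q,s,t,u}
  {p,q,r,s,u}  = {q,u} ∪ {p,r,s}
  {p,q,r,t,u}  = {q,t,u} ∪ {p,q,r,u}
  [12 total]
Pass 3. New:
  {s}  = ᶜ of {p,q,r,t,u}
  {t}  = ᶜ of {p,q,r,s,u}
  [14 total]
Pass 4 adds 2:
  {p,r,t}  = {p,r} ∪ {t}
  {q,s,u}  = {s} ∪ {q,u}
  [16 total]
Pass 5 adds nothing — fixpoint reached.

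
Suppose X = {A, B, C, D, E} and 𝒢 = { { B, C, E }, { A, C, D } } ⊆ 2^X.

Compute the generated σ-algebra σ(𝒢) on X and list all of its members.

Initial family (4 sets): { {  }, { A, C, D }, { B, C, E }, X }.
Round 1: 2 new —
  { A, D }  = { B, C, E }ᶜ
  { B, E }  = { A, C, D }ᶜ
  [6 total]
Round 2: 1 new —
  { A, B, D, E }  = { B, E } ∪ { A, D }
  [7 total]
Round 3 adds 1:
  { C }  = { A, B, D, E }ᶜ
  [8 total]
Round 4: closed — nothing new.

σ(𝒢) = { {  }, { C }, { A, D }, { B, E }, { A, C, D }, { B, C, E }, { A, B, D, E }, X }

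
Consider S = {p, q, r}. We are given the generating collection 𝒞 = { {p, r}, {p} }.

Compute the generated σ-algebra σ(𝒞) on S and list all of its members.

|σ(𝒞)| = 8.  σ(𝒞) = { ∅, {p}, {q}, {r}, {p, q}, {p, r}, {q, r}, S }

Working:
Seed the family with 𝒞 together with ∅ and S: { ∅, {p}, {p, r}, S }.
Iteration 1: +2 →
  {q}  = S∖{p, r}
  {q, r}  = S∖{p}
Iteration 2. New:
  {p, q}  = {q} ∪ {p}
Iteration 3 adds 1:
  {r}  = S∖{p, q}
After Iteration 4 the family is unchanged; done.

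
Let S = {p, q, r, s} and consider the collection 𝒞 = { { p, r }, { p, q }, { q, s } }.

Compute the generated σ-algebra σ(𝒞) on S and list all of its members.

Begin from { {}, { p, q }, { p, r }, { q, s }, S } (that is, 𝒞 plus ∅ and S).
Step 1. New:
  { r, s }  = complement { p, q }
  { p, q, r }  = { p, q } ∪ { p, r }
  { p, q, s }  = { p, q } ∪ { q, s }
  |family| = 8
Step 2 (4 new):
  { r }  = complement { p, q, s }
  { s }  = complement { p, q, r }
  { p, r, s }  = { r, s } ∪ { p, r }
  { q, r, s }  = { r, s } ∪ { q, s }
  |family| = 12
Step 3 (2 new):
  { p }  = complement { q, r, s }
  { q }  = complement { p, r, s }
  |family| = 14
Step 4 adds 2:
  { p, s }  = { s } ∪ { p }
  { q, r }  = { r } ∪ { q }
  |family| = 16
After Step 5 the family is unchanged; done.

Hence σ(𝒞) has 16 members: { {}, { p }, { q }, { r }, { s }, { p, q }, { p, r }, { p, s }, { q, r }, { q, s }, { r, s }, { p, q, r }, { p, q, s }, { p, r, s }, { q, r, s }, S }.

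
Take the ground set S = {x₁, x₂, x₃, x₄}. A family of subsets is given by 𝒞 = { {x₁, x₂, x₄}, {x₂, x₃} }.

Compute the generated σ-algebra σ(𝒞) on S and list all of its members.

σ(𝒞) = { {}, {x₂}, {x₃}, {x₁, x₄}, {x₂, x₃}, {x₁, x₂, x₄}, {x₁, x₃, x₄}, S }

Derivation:
Seed the family with 𝒞 together with ∅ and S: { {}, {x₂, x₃}, {x₁, x₂, x₄}, S }.
Step 1 (2 new):
  {x₃}  = complement {x₁, x₂, x₄}
  {x₁, x₄}  = complement {x₂, x₃}
  |family| = 6
Step 2: +1 →
  {x₁, x₃, x₄}  = {x₃} ∪ {x₁, x₄}
  |family| = 7
Step 3: +1 →
  {x₂}  = complement {x₁, x₃, x₄}
  |family| = 8
Step 4: no new sets; the family is a σ-algebra.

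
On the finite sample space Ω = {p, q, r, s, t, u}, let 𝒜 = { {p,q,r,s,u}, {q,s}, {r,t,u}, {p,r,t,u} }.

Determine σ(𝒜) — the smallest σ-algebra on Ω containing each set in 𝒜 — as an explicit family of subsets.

Seed the family with 𝒜 together with ∅ and Ω: { ∅, {q,s}, {r,t,u}, {p,r,t,u}, {p,q,r,s,u}, Ω }.
Round 1: 3 new —
  {t}  = Ω∖{p,q,r,s,u}
  {p,q,s}  = Ω∖{r,t,u}
  {q,r,s,t,u}  = {r,t,u} ∪ {q,s}
  |family| = 9
Round 2: 3 new —
  {p}  = Ω∖{q,r,s,t,u}
  {q,s,t}  = {t} ∪ {q,s}
  {p,q,s,t}  = {p,q,s} ∪ {t}
  |family| = 12
Round 3: +3 →
  {p,t}  = {t} ∪ {p}
  {r,u}  = Ω∖{p,q,s,t}
  {p,r,u}  = Ω∖{q,s,t}
  |family| = 15
Round 4 (1 new):
  {q,r,s,u}  = Ω∖{p,t}
  |family| = 16
Round 5 adds nothing — fixpoint reached.

σ(𝒜) = { ∅, {p}, {t}, {p,t}, {q,s}, {r,u}, {p,q,s}, {p,r,u}, {q,s,t}, {r,t,u}, {p,q,s,t}, {p,r,t,u}, {q,r,s,u}, {p,q,r,s,u}, {q,r,s,t,u}, Ω }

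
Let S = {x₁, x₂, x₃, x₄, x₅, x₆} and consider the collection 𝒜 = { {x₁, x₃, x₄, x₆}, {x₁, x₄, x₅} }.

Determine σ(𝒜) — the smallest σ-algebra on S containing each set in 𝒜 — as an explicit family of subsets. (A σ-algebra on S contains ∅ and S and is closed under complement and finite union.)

Seed the family with 𝒜 together with ∅ and S: { {}, {x₁, x₄, x₅}, {x₁, x₃, x₄, x₆}, S }.
Pass 1: +3 →
  {x₂, x₅}  = S∖{x₁, x₃, x₄, x₆}
  {x₂, x₃, x₆}  = S∖{x₁, x₄, x₅}
  {x₁, x₃, x₄, x₅, x₆}  = {x₁, x₃, x₄, x₆} ∪ {x₁, x₄, x₅}
  (now 7)
Pass 2: 4 new —
  {x₂}  = S∖{x₁, x₃, x₄, x₅, x₆}
  {x₁, x₂, x₄, x₅}  = {x₁, x₄, x₅} ∪ {x₂, x₅}
  {x₂, x₃, x₅, x₆}  = {x₂, x₅} ∪ {x₂, x₃, x₆}
  {x₁, x₂, x₃, x₄, x₆}  = {x₁, x₃, x₄, x₆} ∪ {x₂, x₃, x₆}
  (now 11)
Pass 3: 3 new —
  {x₅}  = S∖{x₁, x₂, x₃, x₄, x₆}
  {x₁, x₄}  = S∖{x₂, x₃, x₅, x₆}
  {x₃, x₆}  = S∖{x₁, x₂, x₄, x₅}
  (now 14)
Pass 4. New:
  {x₁, x₂, x₄}  = {x₁, x₄} ∪ {x₂}
  {x₃, x₅, x₆}  = {x₃, x₆} ∪ {x₅}
  (now 16)
Pass 5: no new sets; the family is a σ-algebra.

σ(𝒜) = { {}, {x₂}, {x₅}, {x₁, x₄}, {x₂, x₅}, {x₃, x₆}, {x₁, x₂, x₄}, {x₁, x₄, x₅}, {x₂, x₃, x₆}, {x₃, x₅, x₆}, {x₁, x₂, x₄, x₅}, {x₁, x₃, x₄, x₆}, {x₂, x₃, x₅, x₆}, {x₁, x₂, x₃, x₄, x₆}, {x₁, x₃, x₄, x₅, x₆}, S }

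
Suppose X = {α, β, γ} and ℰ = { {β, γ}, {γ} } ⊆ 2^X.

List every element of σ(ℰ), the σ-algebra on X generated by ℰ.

Answer: σ(ℰ) = { {}, {α}, {β}, {γ}, {α, β}, {α, γ}, {β, γ}, X }

Derivation:
Begin from { {}, {γ}, {β, γ}, X } (that is, ℰ plus ∅ and X).
Step 1 adds 2:
  {α}  = ᶜ of {β, γ}
  {α, β}  = ᶜ of {γ}
  |family| = 6
Step 2: +1 →
  {α, γ}  = {γ} ∪ {α}
  |family| = 7
Step 3: +1 →
  {β}  = ᶜ of {α, γ}
  |family| = 8
Step 4: stable.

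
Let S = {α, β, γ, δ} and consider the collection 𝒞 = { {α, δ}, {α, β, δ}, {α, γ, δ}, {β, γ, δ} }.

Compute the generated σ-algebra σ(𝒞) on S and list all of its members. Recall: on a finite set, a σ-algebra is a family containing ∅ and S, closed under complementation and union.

Start: 𝒞 ∪ {∅, S} = { {}, {α, δ}, {α, β, δ}, {α, γ, δ}, {β, γ, δ}, S }.
Round 1: 4 new —
  {α}  = complement {β, γ, δ}
  {β}  = complement {α, γ, δ}
  {γ}  = complement {α, β, δ}
  {β, γ}  = complement {α, δ}
Round 2: +3 →
  {α, β}  = {β} ∪ {α}
  {α, γ}  = {γ} ∪ {α}
  {α, β, γ}  = {β, γ} ∪ {α}
Round 3. New:
  {δ}  = complement {α, β, γ}
  {β, δ}  = complement {α, γ}
  {γ, δ}  = complement {α, β}
Round 4: stable.

σ(𝒞) = { {}, {α}, {β}, {γ}, {δ}, {α, β}, {α, γ}, {α, δ}, {β, γ}, {β, δ}, {γ, δ}, {α, β, γ}, {α, β, δ}, {α, γ, δ}, {β, γ, δ}, S }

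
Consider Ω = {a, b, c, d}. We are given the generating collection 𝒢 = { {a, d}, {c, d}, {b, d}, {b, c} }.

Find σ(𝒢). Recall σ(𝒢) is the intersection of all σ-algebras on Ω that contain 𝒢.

Begin from { {}, {a, d}, {b, c}, {b, d}, {c, d}, Ω } (that is, 𝒢 plus ∅ and Ω).
Pass 1: +5 →
  {a, b}  = complement {c, d}
  {a, c}  = complement {b, d}
  {a, b, d}  = {a, d} ∪ {b, d}
  {a, c, d}  = {c, d} ∪ {a, d}
  {b, c, d}  = {c, d} ∪ {b, c}
Pass 2: +4 →
  {a}  = complement {b, c, d}
  {b}  = complement {a, c, d}
  {c}  = complement {a, b, d}
  {a, b, c}  = {a, b} ∪ {b, c}
Pass 3 (1 new):
  {d}  = complement {a, b, c}
After Pass 4 the family is unchanged; done.

Hence σ(𝒢) has 16 members: { {}, {a}, {b}, {c}, {d}, {a, b}, {a, c}, {a, d}, {b, c}, {b, d}, {c, d}, {a, b, c}, {a, b, d}, {a, c, d}, {b, c, d}, Ω }.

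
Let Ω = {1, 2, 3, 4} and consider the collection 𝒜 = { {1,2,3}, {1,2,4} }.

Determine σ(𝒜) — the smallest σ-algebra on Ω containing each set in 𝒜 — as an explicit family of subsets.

|σ(𝒜)| = 8.  σ(𝒜) = { {}, {3}, {4}, {1,2}, {3,4}, {1,2,3}, {1,2,4}, Ω }

Trace:
Take S₀ = 𝒜 ∪ {∅, Ω} = { {}, {1,2,3}, {1,2,4}, Ω }.
Pass 1: 2 new —
  {3}  = {1,2,4}ᶜ
  {4}  = {1,2,3}ᶜ
  (now 6)
Pass 2 adds 1:
  {3,4}  = {3} ∪ {4}
  (now 7)
Pass 3: 1 new —
  {1,2}  = {3,4}ᶜ
  (now 8)
Pass 4: no new sets; the family is a σ-algebra.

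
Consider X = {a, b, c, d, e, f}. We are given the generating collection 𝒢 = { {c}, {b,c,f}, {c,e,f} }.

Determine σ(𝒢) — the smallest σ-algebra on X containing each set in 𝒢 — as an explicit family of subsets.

Seed the family with 𝒢 together with ∅ and X: { ∅, {c}, {b,c,f}, {c,e,f}, X }.
Pass 1: 4 new —
  {a,b,d}  = {c,e,f}ᶜ
  {a,d,e}  = {b,c,f}ᶜ
  {b,c,e,f}  = {c,e,f} ∪ {b,c,f}
  {a,b,d,e,f}  = {c}ᶜ
Pass 2: +6 →
  {a,d}  = {b,c,e,f}ᶜ
  {a,b,c,d}  = {a,b,d} ∪ {c}
  {a,b,d,e}  = {a,d,e} ∪ {a,b,d}
  {a,c,d,e}  = {a,d,e} ∪ {c}
  {a,b,c,d,f}  = {b,c,f} ∪ {a,b,d}
  {a,c,d,e,f}  = {a,d,e} ∪ {c,e,f}
Pass 3: +7 →
  {b}  = {a,c,d,e,f}ᶜ
  {e}  = {a,b,c,d,f}ᶜ
  {b,f}  = {a,c,d,e}ᶜ
  {c,f}  = {a,b,d,e}ᶜ
  {e,f}  = {a,b,c,d}ᶜ
  {a,c,d}  = {c} ∪ {a,d}
  {a,b,c,d,e}  = {a,d,e} ∪ {a,b,c,d}
Pass 4 (8 new):
  {f}  = {a,b,c,d,e}ᶜ
  {b,c}  = {b} ∪ {c}
  {b,e}  = {b} ∪ {e}
  {c,e}  = {e} ∪ {c}
  {b,e,f}  = {a,c,d}ᶜ
  {a,b,d,f}  = {a,d} ∪ {b,f}
  {a,c,d,f}  = {a,c,d} ∪ {c,f}
  {a,d,e,f}  = {e,f} ∪ {a,d}
Pass 5 adds 2:
  {a,d,f}  = {f} ∪ {a,d}
  {b,c,e}  = {b,e} ∪ {c}
After Pass 6 the family is unchanged; done.

Hence σ(𝒢) has 32 members: { ∅, {b}, {c}, {e}, {f}, {a,d}, {b,c}, {b,e}, {b,f}, {c,e}, {c,f}, {e,f}, {a,b,d}, {a,c,d}, {a,d,e}, {a,d,f}, {b,c,e}, {b,c,f}, {b,e,f}, {c,e,f}, {a,b,c,d}, {a,b,d,e}, {a,b,d,f}, {a,c,d,e}, {a,c,d,f}, {a,d,e,f}, {b,c,e,f}, {a,b,c,d,e}, {a,b,c,d,f}, {a,b,d,e,f}, {a,c,d,e,f}, X }.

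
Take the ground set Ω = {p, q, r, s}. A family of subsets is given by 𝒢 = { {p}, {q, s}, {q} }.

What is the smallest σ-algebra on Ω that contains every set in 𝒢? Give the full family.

|σ(𝒢)| = 16.  σ(𝒢) = { {}, {p}, {q}, {r}, {s}, {p, q}, {p, r}, {p, s}, {q, r}, {q, s}, {r, s}, {p, q, r}, {p, q, s}, {p, r, s}, {q, r, s}, Ω }

Derivation:
Initial family (5 sets): { {}, {p}, {q}, {q, s}, Ω }.
Round 1 adds 5:
  {p, q}  = {q} ∪ {p}
  {p, r}  = Ω∖{q, s}
  {p, q, s}  = {q, s} ∪ {p}
  {p, r, s}  = Ω∖{q}
  {q, r, s}  = Ω∖{p}
  (now 10)
Round 2 adds 3:
  {r}  = Ω∖{p, q, s}
  {r, s}  = Ω∖{p, q}
  {p, q, r}  = {p, q} ∪ {p, r}
  (now 13)
Round 3: +2 →
  {s}  = Ω∖{p, q, r}
  {q, r}  = {r} ∪ {q}
  (now 15)
Round 4. New:
  {p, s}  = Ω∖{q, r}
  (now 16)
Round 5: already closed under ᶜ and ∪.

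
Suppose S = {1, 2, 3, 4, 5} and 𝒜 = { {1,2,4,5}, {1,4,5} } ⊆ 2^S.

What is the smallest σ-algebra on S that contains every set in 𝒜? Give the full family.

Seed the family with 𝒜 together with ∅ and S: { {}, {1,4,5}, {1,2,4,5}, S }.
Iteration 1 (2 new):
  {3}  = complement {1,2,4,5}
  {2,3}  = complement {1,4,5}
  [6 total]
Iteration 2. New:
  {1,3,4,5}  = {1,4,5} ∪ {3}
  [7 total]
Iteration 3: 1 new —
  {2}  = complement {1,3,4,5}
  [8 total]
Iteration 4: no new sets; the family is a σ-algebra.

σ(𝒜) = { {}, {2}, {3}, {2,3}, {1,4,5}, {1,2,4,5}, {1,3,4,5}, S }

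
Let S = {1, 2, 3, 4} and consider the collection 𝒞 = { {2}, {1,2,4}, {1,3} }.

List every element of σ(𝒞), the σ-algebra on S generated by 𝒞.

Take S₀ = 𝒞 ∪ {∅, S} = { ∅, {2}, {1,3}, {1,2,4}, S }.
Step 1: +4 →
  {3}  = ᶜ of {1,2,4}
  {2,4}  = ᶜ of {1,3}
  {1,2,3}  = {1,3} ∪ {2}
  {1,3,4}  = ᶜ of {2}
  [9 total]
Step 2 adds 3:
  {4}  = ᶜ of {1,2,3}
  {2,3}  = {2} ∪ {3}
  {2,3,4}  = {3} ∪ {2,4}
  [12 total]
Step 3 adds 3:
  {1}  = ᶜ of {2,3,4}
  {1,4}  = ᶜ of {2,3}
  {3,4}  = {3} ∪ {4}
  [15 total]
Step 4: 1 new —
  {1,2}  = ᶜ of {3,4}
  [16 total]
Step 5: closed — nothing new.

Hence σ(𝒞) has 16 members: { ∅, {1}, {2}, {3}, {4}, {1,2}, {1,3}, {1,4}, {2,3}, {2,4}, {3,4}, {1,2,3}, {1,2,4}, {1,3,4}, {2,3,4}, S }.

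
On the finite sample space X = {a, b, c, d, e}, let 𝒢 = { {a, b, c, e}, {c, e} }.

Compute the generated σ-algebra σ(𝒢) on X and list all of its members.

σ(𝒢) (8 sets): { {}, {d}, {a, b}, {c, e}, {a, b, d}, {c, d, e}, {a, b, c, e}, X }

Trace:
Take S₀ = 𝒢 ∪ {∅, X} = { {}, {c, e}, {a, b, c, e}, X }.
Round 1. New:
  {d}  = {a, b, c, e}ᶜ
  {a, b, d}  = {c, e}ᶜ
  — 6 sets.
Round 2 (1 new):
  {c, d, e}  = {d} ∪ {c, e}
  — 7 sets.
Round 3. New:
  {a, b}  = {c, d, e}ᶜ
  — 8 sets.
Round 4: no new sets; the family is a σ-algebra.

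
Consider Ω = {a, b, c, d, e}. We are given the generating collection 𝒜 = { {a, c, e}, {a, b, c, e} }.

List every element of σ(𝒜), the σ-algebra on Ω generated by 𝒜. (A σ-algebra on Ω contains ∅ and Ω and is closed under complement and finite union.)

Begin from { ∅, {a, c, e}, {a, b, c, e}, Ω } (that is, 𝒜 plus ∅ and Ω).
Iteration 1 adds 2:
  {d}  = ᶜ of {a, b, c, e}
  {b, d}  = ᶜ of {a, c, e}
  [6 total]
Iteration 2. New:
  {a, c, d, e}  = {d} ∪ {a, c, e}
  [7 total]
Iteration 3 adds 1:
  {b}  = ᶜ of {a, c, d, e}
  [8 total]
Iteration 4: stable.

Therefore σ(𝒜) = { ∅, {b}, {d}, {b, d}, {a, c, e}, {a, b, c, e}, {a, c, d, e}, Ω } (|σ(𝒜)| = 8).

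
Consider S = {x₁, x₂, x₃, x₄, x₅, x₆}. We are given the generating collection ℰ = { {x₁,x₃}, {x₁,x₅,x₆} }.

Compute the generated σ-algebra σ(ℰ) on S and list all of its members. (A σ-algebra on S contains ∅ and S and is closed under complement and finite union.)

Begin from { {}, {x₁,x₃}, {x₁,x₅,x₆}, S } (that is, ℰ plus ∅ and S).
Round 1: +3 →
  {x₂,x₃,x₄}  = ᶜ of {x₁,x₅,x₆}
  {x₁,x₃,x₅,x₆}  = {x₁,x₃} ∪ {x₁,x₅,x₆}
  {x₂,x₄,x₅,x₆}  = ᶜ of {x₁,x₃}
  — 7 sets.
Round 2. New:
  {x₂,x₄}  = ᶜ of {x₁,x₃,x₅,x₆}
  {x₁,x₂,x₃,x₄}  = {x₂,x₃,x₄} ∪ {x₁,x₃}
  {x₁,x₂,x₄,x₅,x₆}  = {x₂,x₄,x₅,x₆} ∪ {x₁,x₅,x₆}
  {x₂,x₃,x₄,x₅,x₆}  = {x₂,x₄,x₅,x₆} ∪ {x₂,x₃,x₄}
  — 11 sets.
Round 3: +3 →
  {x₁}  = ᶜ of {x₂,x₃,x₄,x₅,x₆}
  {x₃}  = ᶜ of {x₁,x₂,x₄,x₅,x₆}
  {x₅,x₆}  = ᶜ of {x₁,x₂,x₃,x₄}
  — 14 sets.
Round 4 adds 2:
  {x₁,x₂,x₄}  = {x₂,x₄} ∪ {x₁}
  {x₃,x₅,x₆}  = {x₃} ∪ {x₅,x₆}
  — 16 sets.
Round 5: stable.

Therefore σ(ℰ) = { {}, {x₁}, {x₃}, {x₁,x₃}, {x₂,x₄}, {x₅,x₆}, {x₁,x₂,x₄}, {x₁,x₅,x₆}, {x₂,x₃,x₄}, {x₃,x₅,x₆}, {x₁,x₂,x₃,x₄}, {x₁,x₃,x₅,x₆}, {x₂,x₄,x₅,x₆}, {x₁,x₂,x₄,x₅,x₆}, {x₂,x₃,x₄,x₅,x₆}, S } (|σ(ℰ)| = 16).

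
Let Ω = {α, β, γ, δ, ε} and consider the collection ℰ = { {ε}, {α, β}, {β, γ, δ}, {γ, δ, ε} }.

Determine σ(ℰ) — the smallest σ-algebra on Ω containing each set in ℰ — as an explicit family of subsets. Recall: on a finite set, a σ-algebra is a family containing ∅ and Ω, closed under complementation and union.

Seed the family with ℰ together with ∅ and Ω: { {}, {ε}, {α, β}, {β, γ, δ}, {γ, δ, ε}, Ω }.
Pass 1 adds 4:
  {α, ε}  = {β, γ, δ}ᶜ
  {α, β, ε}  = {α, β} ∪ {ε}
  {α, β, γ, δ}  = {ε}ᶜ
  {β, γ, δ, ε}  = {γ, δ, ε} ∪ {β, γ, δ}
  — 10 sets.
Pass 2. New:
  {α}  = {β, γ, δ, ε}ᶜ
  {γ, δ}  = {α, β, ε}ᶜ
  {α, γ, δ, ε}  = {γ, δ, ε} ∪ {α, ε}
  — 13 sets.
Pass 3. New:
  {β}  = {α, γ, δ, ε}ᶜ
  {α, γ, δ}  = {γ, δ} ∪ {α}
  — 15 sets.
Pass 4. New:
  {β, ε}  = {α, γ, δ}ᶜ
  — 16 sets.
Pass 5: already closed under ᶜ and ∪.

Hence σ(ℰ) has 16 members: { {}, {α}, {β}, {ε}, {α, β}, {α, ε}, {β, ε}, {γ, δ}, {α, β, ε}, {α, γ, δ}, {β, γ, δ}, {γ, δ, ε}, {α, β, γ, δ}, {α, γ, δ, ε}, {β, γ, δ, ε}, Ω }.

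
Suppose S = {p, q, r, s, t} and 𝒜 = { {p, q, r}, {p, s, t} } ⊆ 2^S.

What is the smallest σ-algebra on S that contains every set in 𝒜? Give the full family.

|σ(𝒜)| = 8.  σ(𝒜) = { {}, {p}, {q, r}, {s, t}, {p, q, r}, {p, s, t}, {q, r, s, t}, S }

Trace:
Begin from { {}, {p, q, r}, {p, s, t}, S } (that is, 𝒜 plus ∅ and S).
Pass 1: 2 new —
  {q, r}  = ᶜ of {p, s, t}
  {s, t}  = ᶜ of {p, q, r}
  [6 total]
Pass 2 (1 new):
  {q, r, s, t}  = {s, t} ∪ {q, r}
  [7 total]
Pass 3 adds 1:
  {p}  = ᶜ of {q, r, s, t}
  [8 total]
After Pass 4 the family is unchanged; done.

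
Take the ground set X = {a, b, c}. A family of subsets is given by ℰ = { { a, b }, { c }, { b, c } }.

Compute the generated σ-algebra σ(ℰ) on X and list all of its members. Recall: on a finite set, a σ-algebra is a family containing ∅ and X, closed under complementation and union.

σ(ℰ) = { {}, { a }, { b }, { c }, { a, b }, { a, c }, { b, c }, X }

Working:
Initial family (5 sets): { {}, { c }, { a, b }, { b, c }, X }.
Round 1 adds 1:
  { a }  = ᶜ of { b, c }
  [6 total]
Round 2 adds 1:
  { a, c }  = { c } ∪ { a }
  [7 total]
Round 3: +1 →
  { b }  = ᶜ of { a, c }
  [8 total]
After Round 4 the family is unchanged; done.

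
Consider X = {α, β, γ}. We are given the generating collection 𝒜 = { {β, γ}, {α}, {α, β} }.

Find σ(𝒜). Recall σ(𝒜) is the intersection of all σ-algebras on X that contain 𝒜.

Seed the family with 𝒜 together with ∅ and X: { ∅, {α}, {α, β}, {β, γ}, X }.
Round 1 (1 new):
  {γ}  = ᶜ of {α, β}
  — 6 sets.
Round 2. New:
  {α, γ}  = {γ} ∪ {α}
  — 7 sets.
Round 3: +1 →
  {β}  = ᶜ of {α, γ}
  — 8 sets.
Round 4 adds nothing — fixpoint reached.

Therefore σ(𝒜) = { ∅, {α}, {β}, {γ}, {α, β}, {α, γ}, {β, γ}, X } (|σ(𝒜)| = 8).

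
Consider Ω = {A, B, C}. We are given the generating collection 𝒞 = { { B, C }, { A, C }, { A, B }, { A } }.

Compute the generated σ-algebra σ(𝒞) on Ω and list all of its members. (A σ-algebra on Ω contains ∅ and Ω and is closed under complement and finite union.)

Take S₀ = 𝒞 ∪ {∅, Ω} = { {  }, { A }, { A, B }, { A, C }, { B, C }, Ω }.
Step 1 (2 new):
  { B }  = Ω∖{ A, C }
  { C }  = Ω∖{ A, B }
  — 8 sets.
Step 2: closed — nothing new.

Therefore σ(𝒞) = { {  }, { A }, { B }, { C }, { A, B }, { A, C }, { B, C }, Ω } (|σ(𝒞)| = 8).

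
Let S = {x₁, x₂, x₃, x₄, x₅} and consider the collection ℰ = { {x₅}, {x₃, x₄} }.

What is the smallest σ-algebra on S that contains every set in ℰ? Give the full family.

σ(ℰ) = { {}, {x₅}, {x₁, x₂}, {x₃, x₄}, {x₁, x₂, x₅}, {x₃, x₄, x₅}, {x₁, x₂, x₃, x₄}, S }

Check:
Seed the family with ℰ together with ∅ and S: { {}, {x₅}, {x₃, x₄}, S }.
Iteration 1: +3 →
  {x₁, x₂, x₅}  = ᶜ of {x₃, x₄}
  {x₃, x₄, x₅}  = {x₃, x₄} ∪ {x₅}
  {x₁, x₂, x₃, x₄}  = ᶜ of {x₅}
  [7 total]
Iteration 2: 1 new —
  {x₁, x₂}  = ᶜ of {x₃, x₄, x₅}
  [8 total]
Iteration 3: no new sets; the family is a σ-algebra.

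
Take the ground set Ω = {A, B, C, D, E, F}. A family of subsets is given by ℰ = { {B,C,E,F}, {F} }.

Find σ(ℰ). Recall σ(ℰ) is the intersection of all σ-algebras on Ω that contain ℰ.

|σ(ℰ)| = 8.  σ(ℰ) = { ∅, {F}, {A,D}, {A,D,F}, {B,C,E}, {B,C,E,F}, {A,B,C,D,E}, Ω }

Check:
Take S₀ = ℰ ∪ {∅, Ω} = { ∅, {F}, {B,C,E,F}, Ω }.
Step 1: +2 →
  {A,D}  = complement {B,C,E,F}
  {A,B,C,D,E}  = complement {F}
  |family| = 6
Step 2 adds 1:
  {A,D,F}  = {A,D} ∪ {F}
  |family| = 7
Step 3. New:
  {B,C,E}  = complement {A,D,F}
  |family| = 8
After Step 4 the family is unchanged; done.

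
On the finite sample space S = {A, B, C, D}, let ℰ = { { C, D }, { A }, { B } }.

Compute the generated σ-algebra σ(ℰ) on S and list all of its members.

Answer: σ(ℰ) = { {  }, { A }, { B }, { A, B }, { C, D }, { A, C, D }, { B, C, D }, S }

Working:
Begin from { {  }, { A }, { B }, { C, D }, S } (that is, ℰ plus ∅ and S).
Iteration 1 adds 3:
  { A, B }  = complement { C, D }
  { A, C, D }  = complement { B }
  { B, C, D }  = complement { A }
Iteration 2: closed — nothing new.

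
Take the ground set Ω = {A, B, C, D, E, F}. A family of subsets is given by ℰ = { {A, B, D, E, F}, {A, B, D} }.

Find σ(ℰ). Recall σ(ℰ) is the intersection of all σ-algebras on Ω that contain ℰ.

Take S₀ = ℰ ∪ {∅, Ω} = { {}, {A, B, D}, {A, B, D, E, F}, Ω }.
Step 1 (2 new):
  {C}  = Ω∖{A, B, D, E, F}
  {C, E, F}  = Ω∖{A, B, D}
  — 6 sets.
Step 2: 1 new —
  {A, B, C, D}  = {C} ∪ {A, B, D}
  — 7 sets.
Step 3: 1 new —
  {E, F}  = Ω∖{A, B, C, D}
  — 8 sets.
After Step 4 the family is unchanged; done.

σ(ℰ) = { {}, {C}, {E, F}, {A, B, D}, {C, E, F}, {A, B, C, D}, {A, B, D, E, F}, Ω }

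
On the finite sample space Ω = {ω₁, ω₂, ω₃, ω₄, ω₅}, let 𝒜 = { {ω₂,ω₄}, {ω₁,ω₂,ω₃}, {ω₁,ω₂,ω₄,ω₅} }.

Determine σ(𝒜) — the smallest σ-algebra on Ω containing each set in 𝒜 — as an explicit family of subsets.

Begin from { {}, {ω₂,ω₄}, {ω₁,ω₂,ω₃}, {ω₁,ω₂,ω₄,ω₅}, Ω } (that is, 𝒜 plus ∅ and Ω).
Pass 1: 4 new —
  {ω₃}  = ᶜ of {ω₁,ω₂,ω₄,ω₅}
  {ω₄,ω₅}  = ᶜ of {ω₁,ω₂,ω₃}
  {ω₁,ω₃,ω₅}  = ᶜ of {ω₂,ω₄}
  {ω₁,ω₂,ω₃,ω₄}  = {ω₁,ω₂,ω₃} ∪ {ω₂,ω₄}
  — 9 sets.
Pass 2. New:
  {ω₅}  = ᶜ of {ω₁,ω₂,ω₃,ω₄}
  {ω₂,ω₃,ω₄}  = {ω₃} ∪ {ω₂,ω₄}
  {ω₂,ω₄,ω₅}  = {ω₄,ω₅} ∪ {ω₂,ω₄}
  {ω₃,ω₄,ω₅}  = {ω₄,ω₅} ∪ {ω₃}
  {ω₁,ω₂,ω₃,ω₅}  = {ω₁,ω₂,ω₃} ∪ {ω₁,ω₃,ω₅}
  {ω₁,ω₃,ω₄,ω₅}  = {ω₁,ω₃,ω₅} ∪ {ω₄,ω₅}
  — 15 sets.
Pass 3 (7 new):
  {ω₂}  = ᶜ of {ω₁,ω₃,ω₄,ω₅}
  {ω₄}  = ᶜ of {ω₁,ω₂,ω₃,ω₅}
  {ω₁,ω₂}  = ᶜ of {ω₃,ω₄,ω₅}
  {ω₁,ω₃}  = ᶜ of {ω₂,ω₄,ω₅}
  {ω₁,ω₅}  = ᶜ of {ω₂,ω₃,ω₄}
  {ω₃,ω₅}  = {ω₃} ∪ {ω₅}
  {ω₂,ω₃,ω₄,ω₅}  = {ω₄,ω₅} ∪ {ω₂,ω₃,ω₄}
  — 22 sets.
Pass 4. New:
  {ω₁}  = ᶜ of {ω₂,ω₃,ω₄,ω₅}
  {ω₂,ω₃}  = {ω₂} ∪ {ω₃}
  {ω₂,ω₅}  = {ω₂} ∪ {ω₅}
  {ω₃,ω₄}  = {ω₃} ∪ {ω₄}
  {ω₁,ω₂,ω₄}  = ᶜ of {ω₃,ω₅}
  {ω₁,ω₂,ω₅}  = {ω₂} ∪ {ω₁,ω₅}
  {ω₁,ω₃,ω₄}  = {ω₁,ω₃} ∪ {ω₄}
  {ω₁,ω₄,ω₅}  = {ω₄,ω₅} ∪ {ω₁,ω₅}
  {ω₂,ω₃,ω₅}  = {ω₂} ∪ {ω₃,ω₅}
  — 31 sets.
Pass 5. New:
  {ω₁,ω₄}  = ᶜ of {ω₂,ω₃,ω₅}
  — 32 sets.
Pass 6: no new sets; the family is a σ-algebra.

σ(𝒜) = { {}, {ω₁}, {ω₂}, {ω₃}, {ω₄}, {ω₅}, {ω₁,ω₂}, {ω₁,ω₃}, {ω₁,ω₄}, {ω₁,ω₅}, {ω₂,ω₃}, {ω₂,ω₄}, {ω₂,ω₅}, {ω₃,ω₄}, {ω₃,ω₅}, {ω₄,ω₅}, {ω₁,ω₂,ω₃}, {ω₁,ω₂,ω₄}, {ω₁,ω₂,ω₅}, {ω₁,ω₃,ω₄}, {ω₁,ω₃,ω₅}, {ω₁,ω₄,ω₅}, {ω₂,ω₃,ω₄}, {ω₂,ω₃,ω₅}, {ω₂,ω₄,ω₅}, {ω₃,ω₄,ω₅}, {ω₁,ω₂,ω₃,ω₄}, {ω₁,ω₂,ω₃,ω₅}, {ω₁,ω₂,ω₄,ω₅}, {ω₁,ω₃,ω₄,ω₅}, {ω₂,ω₃,ω₄,ω₅}, Ω }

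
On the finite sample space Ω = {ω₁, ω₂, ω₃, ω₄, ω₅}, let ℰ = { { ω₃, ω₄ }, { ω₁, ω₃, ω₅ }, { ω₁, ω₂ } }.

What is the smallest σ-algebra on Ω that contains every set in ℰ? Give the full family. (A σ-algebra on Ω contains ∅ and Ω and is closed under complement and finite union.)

Seed the family with ℰ together with ∅ and Ω: { {  }, { ω₁, ω₂ }, { ω₃, ω₄ }, { ω₁, ω₃, ω₅ }, Ω }.
Step 1: +6 →
  { ω₂, ω₄ }  = Ω∖{ ω₁, ω₃, ω₅ }
  { ω₁, ω₂, ω₅ }  = Ω∖{ ω₃, ω₄ }
  { ω₃, ω₄, ω₅ }  = Ω∖{ ω₁, ω₂ }
  { ω₁, ω₂, ω₃, ω₄ }  = { ω₃, ω₄ } ∪ { ω₁, ω₂ }
  { ω₁, ω₂, ω₃, ω₅ }  = { ω₁, ω₂ } ∪ { ω₁, ω₃, ω₅ }
  { ω₁, ω₃, ω₄, ω₅ }  = { ω₃, ω₄ } ∪ { ω₁, ω₃, ω₅ }
Step 2 (7 new):
  { ω₂ }  = Ω∖{ ω₁, ω₃, ω₄, ω₅ }
  { ω₄ }  = Ω∖{ ω₁, ω₂, ω₃, ω₅ }
  { ω₅ }  = Ω∖{ ω₁, ω₂, ω₃, ω₄ }
  { ω₁, ω₂, ω₄ }  = { ω₁, ω₂ } ∪ { ω₂, ω₄ }
  { ω₂, ω₃, ω₄ }  = { ω₃, ω₄ } ∪ { ω₂, ω₄ }
  { ω₁, ω₂, ω₄, ω₅ }  = { ω₁, ω₂, ω₅ } ∪ { ω₂, ω₄ }
  { ω₂, ω₃, ω₄, ω₅ }  = { ω₃, ω₄, ω₅ } ∪ { ω₂, ω₄ }
Step 3. New:
  { ω₁ }  = Ω∖{ ω₂, ω₃, ω₄, ω₅ }
  { ω₃ }  = Ω∖{ ω₁, ω₂, ω₄, ω₅ }
  { ω₁, ω₅ }  = Ω∖{ ω₂, ω₃, ω₄ }
  { ω₂, ω₅ }  = { ω₂ } ∪ { ω₅ }
  { ω₃, ω₅ }  = Ω∖{ ω₁, ω₂, ω₄ }
  { ω₄, ω₅ }  = { ω₄ } ∪ { ω₅ }
  { ω₂, ω₄, ω₅ }  = { ω₂, ω₄ } ∪ { ω₅ }
Step 4 adds 7:
  { ω₁, ω₃ }  = Ω∖{ ω₂, ω₄, ω₅ }
  { ω₁, ω₄ }  = { ω₄ } ∪ { ω₁ }
  { ω₂, ω₃ }  = { ω₂ } ∪ { ω₃ }
  { ω₁, ω₂, ω₃ }  = Ω∖{ ω₄, ω₅ }
  { ω₁, ω₃, ω₄ }  = Ω∖{ ω₂, ω₅ }
  { ω₁, ω₄, ω₅ }  = { ω₄, ω₅ } ∪ { ω₁, ω₅ }
  { ω₂, ω₃, ω₅ }  = { ω₂, ω₅ } ∪ { ω₃ }
Step 5: already closed under ᶜ and ∪.

|σ(ℰ)| = 32.  σ(ℰ) = { {  }, { ω₁ }, { ω₂ }, { ω₃ }, { ω₄ }, { ω₅ }, { ω₁, ω₂ }, { ω₁, ω₃ }, { ω₁, ω₄ }, { ω₁, ω₅ }, { ω₂, ω₃ }, { ω₂, ω₄ }, { ω₂, ω₅ }, { ω₃, ω₄ }, { ω₃, ω₅ }, { ω₄, ω₅ }, { ω₁, ω₂, ω₃ }, { ω₁, ω₂, ω₄ }, { ω₁, ω₂, ω₅ }, { ω₁, ω₃, ω₄ }, { ω₁, ω₃, ω₅ }, { ω₁, ω₄, ω₅ }, { ω₂, ω₃, ω₄ }, { ω₂, ω₃, ω₅ }, { ω₂, ω₄, ω₅ }, { ω₃, ω₄, ω₅ }, { ω₁, ω₂, ω₃, ω₄ }, { ω₁, ω₂, ω₃, ω₅ }, { ω₁, ω₂, ω₄, ω₅ }, { ω₁, ω₃, ω₄, ω₅ }, { ω₂, ω₃, ω₄, ω₅ }, Ω }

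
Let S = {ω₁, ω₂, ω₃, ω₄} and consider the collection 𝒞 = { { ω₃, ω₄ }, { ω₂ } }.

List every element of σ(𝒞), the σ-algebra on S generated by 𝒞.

Answer: σ(𝒞) = { {  }, { ω₁ }, { ω₂ }, { ω₁, ω₂ }, { ω₃, ω₄ }, { ω₁, ω₃, ω₄ }, { ω₂, ω₃, ω₄ }, S }

Working:
Seed the family with 𝒞 together with ∅ and S: { {  }, { ω₂ }, { ω₃, ω₄ }, S }.
Step 1 (3 new):
  { ω₁, ω₂ }  = { ω₃, ω₄ }ᶜ
  { ω₁, ω₃, ω₄ }  = { ω₂ }ᶜ
  { ω₂, ω₃, ω₄ }  = { ω₂ } ∪ { ω₃, ω₄ }
  (now 7)
Step 2 adds 1:
  { ω₁ }  = { ω₂, ω₃, ω₄ }ᶜ
  (now 8)
After Step 3 the family is unchanged; done.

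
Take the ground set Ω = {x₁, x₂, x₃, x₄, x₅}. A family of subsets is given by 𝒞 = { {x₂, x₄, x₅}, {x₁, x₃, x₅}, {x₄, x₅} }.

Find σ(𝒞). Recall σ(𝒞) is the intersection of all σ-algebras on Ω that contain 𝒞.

Initial family (5 sets): { {}, {x₄, x₅}, {x₁, x₃, x₅}, {x₂, x₄, x₅}, Ω }.
Pass 1 (4 new):
  {x₁, x₃}  = complement {x₂, x₄, x₅}
  {x₂, x₄}  = complement {x₁, x₃, x₅}
  {x₁, x₂, x₃}  = complement {x₄, x₅}
  {x₁, x₃, x₄, x₅}  = {x₄, x₅} ∪ {x₁, x₃, x₅}
Pass 2 (3 new):
  {x₂}  = complement {x₁, x₃, x₄, x₅}
  {x₁, x₂, x₃, x₄}  = {x₁, x₂, x₃} ∪ {x₂, x₄}
  {x₁, x₂, x₃, x₅}  = {x₁, x₂, x₃} ∪ {x₁, x₃, x₅}
Pass 3: 2 new —
  {x₄}  = complement {x₁, x₂, x₃, x₅}
  {x₅}  = complement {x₁, x₂, x₃, x₄}
Pass 4: +2 →
  {x₂, x₅}  = {x₂} ∪ {x₅}
  {x₁, x₃, x₄}  = {x₁, x₃} ∪ {x₄}
After Pass 5 the family is unchanged; done.

Hence σ(𝒞) has 16 members: { {}, {x₂}, {x₄}, {x₅}, {x₁, x₃}, {x₂, x₄}, {x₂, x₅}, {x₄, x₅}, {x₁, x₂, x₃}, {x₁, x₃, x₄}, {x₁, x₃, x₅}, {x₂, x₄, x₅}, {x₁, x₂, x₃, x₄}, {x₁, x₂, x₃, x₅}, {x₁, x₃, x₄, x₅}, Ω }.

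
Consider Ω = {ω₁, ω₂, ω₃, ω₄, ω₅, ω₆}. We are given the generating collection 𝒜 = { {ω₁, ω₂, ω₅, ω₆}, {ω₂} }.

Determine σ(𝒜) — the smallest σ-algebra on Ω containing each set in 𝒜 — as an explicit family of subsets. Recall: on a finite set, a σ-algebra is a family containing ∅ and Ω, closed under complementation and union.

Begin from { {}, {ω₂}, {ω₁, ω₂, ω₅, ω₆}, Ω } (that is, 𝒜 plus ∅ and Ω).
Step 1 (2 new):
  {ω₃, ω₄}  = {ω₁, ω₂, ω₅, ω₆}ᶜ
  {ω₁, ω₃, ω₄, ω₅, ω₆}  = {ω₂}ᶜ
  (now 6)
Step 2: +1 →
  {ω₂, ω₃, ω₄}  = {ω₃, ω₄} ∪ {ω₂}
  (now 7)
Step 3: 1 new —
  {ω₁, ω₅, ω₆}  = {ω₂, ω₃, ω₄}ᶜ
  (now 8)
After Step 4 the family is unchanged; done.

Therefore σ(𝒜) = { {}, {ω₂}, {ω₃, ω₄}, {ω₁, ω₅, ω₆}, {ω₂, ω₃, ω₄}, {ω₁, ω₂, ω₅, ω₆}, {ω₁, ω₃, ω₄, ω₅, ω₆}, Ω } (|σ(𝒜)| = 8).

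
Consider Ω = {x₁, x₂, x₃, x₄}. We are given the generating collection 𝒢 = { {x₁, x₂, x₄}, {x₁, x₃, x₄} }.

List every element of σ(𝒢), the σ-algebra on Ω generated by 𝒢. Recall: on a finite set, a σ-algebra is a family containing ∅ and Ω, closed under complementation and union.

Answer: σ(𝒢) = { {}, {x₂}, {x₃}, {x₁, x₄}, {x₂, x₃}, {x₁, x₂, x₄}, {x₁, x₃, x₄}, Ω }

Working:
Start: 𝒢 ∪ {∅, Ω} = { {}, {x₁, x₂, x₄}, {x₁, x₃, x₄}, Ω }.
Pass 1 (2 new):
  {x₂}  = Ω∖{x₁, x₃, x₄}
  {x₃}  = Ω∖{x₁, x₂, x₄}
  (now 6)
Pass 2. New:
  {x₂, x₃}  = {x₃} ∪ {x₂}
  (now 7)
Pass 3 (1 new):
  {x₁, x₄}  = Ω∖{x₂, x₃}
  (now 8)
Pass 4: no new sets; the family is a σ-algebra.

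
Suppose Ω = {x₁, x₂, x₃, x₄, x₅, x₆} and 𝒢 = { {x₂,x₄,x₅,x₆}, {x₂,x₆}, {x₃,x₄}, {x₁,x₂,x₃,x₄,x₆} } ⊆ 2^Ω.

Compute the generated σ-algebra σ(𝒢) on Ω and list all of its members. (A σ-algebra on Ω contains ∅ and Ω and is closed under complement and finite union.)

|σ(𝒢)| = 32.  σ(𝒢) = { {}, {x₁}, {x₃}, {x₄}, {x₅}, {x₁,x₃}, {x₁,x₄}, {x₁,x₅}, {x₂,x₆}, {x₃,x₄}, {x₃,x₅}, {x₄,x₅}, {x₁,x₂,x₆}, {x₁,x₃,x₄}, {x₁,x₃,x₅}, {x₁,x₄,x₅}, {x₂,x₃,x₆}, {x₂,x₄,x₆}, {x₂,x₅,x₆}, {x₃,x₄,x₅}, {x₁,x₂,x₃,x₆}, {x₁,x₂,x₄,x₆}, {x₁,x₂,x₅,x₆}, {x₁,x₃,x₄,x₅}, {x₂,x₃,x₄,x₆}, {x₂,x₃,x₅,x₆}, {x₂,x₄,x₅,x₆}, {x₁,x₂,x₃,x₄,x₆}, {x₁,x₂,x₃,x₅,x₆}, {x₁,x₂,x₄,x₅,x₆}, {x₂,x₃,x₄,x₅,x₆}, Ω }

Trace:
Take S₀ = 𝒢 ∪ {∅, Ω} = { {}, {x₂,x₆}, {x₃,x₄}, {x₂,x₄,x₅,x₆}, {x₁,x₂,x₃,x₄,x₆}, Ω }.
Step 1: +6 →
  {x₅}  = Ω∖{x₁,x₂,x₃,x₄,x₆}
  {x₁,x₃}  = Ω∖{x₂,x₄,x₅,x₆}
  {x₁,x₂,x₅,x₆}  = Ω∖{x₃,x₄}
  {x₁,x₃,x₄,x₅}  = Ω∖{x₂,x₆}
  {x₂,x₃,x₄,x₆}  = {x₃,x₄} ∪ {x₂,x₆}
  {x₂,x₃,x₄,x₅,x₆}  = {x₃,x₄} ∪ {x₂,x₄,x₅,x₆}
  (now 12)
Step 2 (9 new):
  {x₁}  = Ω∖{x₂,x₃,x₄,x₅,x₆}
  {x₁,x₅}  = Ω∖{x₂,x₃,x₄,x₆}
  {x₁,x₃,x₄}  = {x₃,x₄} ∪ {x₁,x₃}
  {x₁,x₃,x₅}  = {x₅} ∪ {x₁,x₃}
  {x₂,x₅,x₆}  = {x₂,x₆} ∪ {x₅}
  {x₃,x₄,x₅}  = {x₃,x₄} ∪ {x₅}
  {x₁,x₂,x₃,x₆}  = {x₂,x₆} ∪ {x₁,x₃}
  {x₁,x₂,x₃,x₅,x₆}  = {x₁,x₃} ∪ {x₁,x₂,x₅,x₆}
  {x₁,x₂,x₄,x₅,x₆}  = {x₂,x₄,x₅,x₆} ∪ {x₁,x₂,x₅,x₆}
  (now 21)
Step 3 (5 new):
  {x₃}  = Ω∖{x₁,x₂,x₄,x₅,x₆}
  {x₄}  = Ω∖{x₁,x₂,x₃,x₅,x₆}
  {x₄,x₅}  = Ω∖{x₁,x₂,x₃,x₆}
  {x₁,x₂,x₆}  = Ω∖{x₃,x₄,x₅}
  {x₂,x₄,x₆}  = Ω∖{x₁,x₃,x₅}
  (now 26)
Step 4 adds 6:
  {x₁,x₄}  = {x₁} ∪ {x₄}
  {x₃,x₅}  = {x₅} ∪ {x₃}
  {x₁,x₄,x₅}  = {x₁} ∪ {x₄,x₅}
  {x₂,x₃,x₆}  = {x₂,x₆} ∪ {x₃}
  {x₁,x₂,x₄,x₆}  = {x₂,x₄,x₆} ∪ {x₁}
  {x₂,x₃,x₅,x₆}  = {x₂,x₅,x₆} ∪ {x₃}
  (now 32)
Step 5: stable.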